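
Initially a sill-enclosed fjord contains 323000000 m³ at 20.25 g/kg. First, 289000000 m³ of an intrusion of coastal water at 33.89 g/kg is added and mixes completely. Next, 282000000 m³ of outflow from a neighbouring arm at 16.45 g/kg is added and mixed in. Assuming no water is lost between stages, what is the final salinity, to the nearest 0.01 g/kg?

23.46 g/kg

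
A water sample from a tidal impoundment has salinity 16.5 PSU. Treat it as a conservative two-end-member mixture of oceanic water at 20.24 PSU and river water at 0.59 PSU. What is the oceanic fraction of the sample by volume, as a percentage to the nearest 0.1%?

Let g be the oceanic fraction. Salt balance per unit volume:
g×20.24 + (1−g)×0.59 = 16.5
g = (16.5 − 0.59) / (20.24 − 0.59) = 15.91/19.65 = 0.8097

81.0%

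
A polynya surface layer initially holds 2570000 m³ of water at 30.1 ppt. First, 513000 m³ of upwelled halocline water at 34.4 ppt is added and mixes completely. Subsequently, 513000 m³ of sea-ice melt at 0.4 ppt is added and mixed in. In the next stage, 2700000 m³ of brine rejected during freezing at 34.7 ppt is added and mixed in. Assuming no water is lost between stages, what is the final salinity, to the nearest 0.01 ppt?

Total salt / total volume:
Initial salt = 2,570,000×30.1 = 77,357,000
After stage 1: salt = 77,357,000 + 513,000×34.4 = 95,004,200; volume = 3,083,000 m³; S = 30.816 ppt
After stage 2: salt = 95,004,200 + 513,000×0.4 = 95,209,400; volume = 3,596,000 m³; S = 26.476 ppt
After stage 3: salt = 95,209,400 + 2,700,000×34.7 = 188,899,400; volume = 6,296,000 m³
S = 188,899,400 / 6,296,000 = 30.0031 ppt

30.00 ppt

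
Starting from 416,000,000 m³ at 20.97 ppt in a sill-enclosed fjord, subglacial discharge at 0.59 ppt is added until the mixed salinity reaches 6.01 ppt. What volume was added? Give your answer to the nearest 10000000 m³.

Salt balance: 416,000,000×20.97 + V×0.59 = (416,000,000+V)×6.01
8,723,520,000 + 0.59V = 2,500,160,000 + 6.01V
6,223,360,000 = 5.42V
V = 1,148,221,402.21 m³

1150000000 m³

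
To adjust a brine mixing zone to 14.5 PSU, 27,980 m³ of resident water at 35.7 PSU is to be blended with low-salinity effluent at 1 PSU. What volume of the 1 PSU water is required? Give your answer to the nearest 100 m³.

43900 m³

Salt balance: 27,980×35.7 + V×1 = (27,980+V)×14.5
998,886 + 1V = 405,710 + 14.5V
593,176 = 13.5V
V = 43,938.96 m³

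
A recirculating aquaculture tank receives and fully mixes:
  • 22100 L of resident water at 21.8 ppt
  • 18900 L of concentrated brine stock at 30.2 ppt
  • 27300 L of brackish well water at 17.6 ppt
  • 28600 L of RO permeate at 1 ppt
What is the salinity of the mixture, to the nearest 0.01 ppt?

Total salt / total volume:
salt = 22,100×21.8 + 18,900×30.2 + 27,300×17.6 + 28,600×1 = 481,780 + 570,780 + 480,480 + 28,600 = 1,561,640
volume = 22,100 + 18,900 + 27,300 + 28,600 = 96,900 L
S = 1,561,640 / 96,900 = 16.116 ppt

16.12 ppt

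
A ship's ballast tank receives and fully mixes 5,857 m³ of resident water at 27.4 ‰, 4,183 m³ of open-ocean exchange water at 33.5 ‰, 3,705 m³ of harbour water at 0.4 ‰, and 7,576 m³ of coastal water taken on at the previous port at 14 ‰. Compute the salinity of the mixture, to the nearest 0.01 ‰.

19.14 ‰

Salt balance:
salt = 5,857×27.4 + 4,183×33.5 + 3,705×0.4 + 7,576×14 = 160,481.8 + 140,130.5 + 1,482 + 106,064 = 408,158.3
volume = 5,857 + 4,183 + 3,705 + 7,576 = 21,321 m³
S = 408,158.3 / 21,321 = 19.1435 ‰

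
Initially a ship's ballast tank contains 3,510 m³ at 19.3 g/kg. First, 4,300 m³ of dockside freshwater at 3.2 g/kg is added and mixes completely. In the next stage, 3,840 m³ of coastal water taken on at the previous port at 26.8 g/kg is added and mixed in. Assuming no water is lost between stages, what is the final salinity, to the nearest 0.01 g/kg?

15.83 g/kg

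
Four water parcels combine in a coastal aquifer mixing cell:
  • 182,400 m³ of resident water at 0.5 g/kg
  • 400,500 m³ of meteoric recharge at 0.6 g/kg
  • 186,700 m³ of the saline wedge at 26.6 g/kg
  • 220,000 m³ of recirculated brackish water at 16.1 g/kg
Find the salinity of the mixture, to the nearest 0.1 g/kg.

Conserving salt mass:
salt = 182,400×0.5 + 400,500×0.6 + 186,700×26.6 + 220,000×16.1 = 91,200 + 240,300 + 4,966,220 + 3,542,000 = 8,839,720
volume = 182,400 + 400,500 + 186,700 + 220,000 = 989,600 m³
S = 8,839,720 / 989,600 = 8.933 g/kg

8.9 g/kg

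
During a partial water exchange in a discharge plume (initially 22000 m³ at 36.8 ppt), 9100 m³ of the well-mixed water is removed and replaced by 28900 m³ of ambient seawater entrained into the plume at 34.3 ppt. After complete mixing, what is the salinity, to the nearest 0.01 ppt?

Remaining after removal: 12,900 m³ at 36.8 ppt (salt = 474,720)
After addition: salt = 474,720 + 28,900×34.3 = 1,465,990; volume = 41,800 m³
S = 1,465,990 / 41,800 = 35.0715 ppt

35.07 ppt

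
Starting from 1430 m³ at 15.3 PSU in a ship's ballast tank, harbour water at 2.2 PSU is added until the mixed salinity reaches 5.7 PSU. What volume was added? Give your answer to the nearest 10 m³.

3920 m³

Salt balance: 1,430×15.3 + V×2.2 = (1,430+V)×5.7
21,879 + 2.2V = 8,151 + 5.7V
13,728 = 3.5V
V = 3,922.29 m³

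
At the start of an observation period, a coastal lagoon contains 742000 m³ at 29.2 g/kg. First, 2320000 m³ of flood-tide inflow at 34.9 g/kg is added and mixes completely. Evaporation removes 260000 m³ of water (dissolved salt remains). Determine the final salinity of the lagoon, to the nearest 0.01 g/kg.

36.63 g/kg

After mixing: salt = 742,000×29.2 + 2,320,000×34.9 = 102,634,400; volume = 3,062,000 m³
After evaporation: salt unchanged = 102,634,400; volume = 3,062,000 − 260,000 = 2,802,000 m³
S = 102,634,400 / 2,802,000 = 36.629 g/kg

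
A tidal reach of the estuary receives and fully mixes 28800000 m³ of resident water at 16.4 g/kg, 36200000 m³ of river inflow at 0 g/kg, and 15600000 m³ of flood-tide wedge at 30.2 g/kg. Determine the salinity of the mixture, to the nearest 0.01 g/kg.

11.71 g/kg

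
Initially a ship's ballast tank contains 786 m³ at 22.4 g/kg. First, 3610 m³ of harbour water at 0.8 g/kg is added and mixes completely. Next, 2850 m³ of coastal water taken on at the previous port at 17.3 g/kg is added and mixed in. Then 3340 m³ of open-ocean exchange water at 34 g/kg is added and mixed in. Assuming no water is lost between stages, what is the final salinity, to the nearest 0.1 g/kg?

17.3 g/kg

Weighted by volume,
Initial salt = 786×22.4 = 17,606.4
After stage 1: salt = 17,606.4 + 3,610×0.8 = 20,494.4; volume = 4,396 m³; S = 4.662 g/kg
After stage 2: salt = 20,494.4 + 2,850×17.3 = 69,799.4; volume = 7,246 m³; S = 9.633 g/kg
After stage 3: salt = 69,799.4 + 3,340×34 = 183,359.4; volume = 10,586 m³
S = 183,359.4 / 10,586 = 17.3209 g/kg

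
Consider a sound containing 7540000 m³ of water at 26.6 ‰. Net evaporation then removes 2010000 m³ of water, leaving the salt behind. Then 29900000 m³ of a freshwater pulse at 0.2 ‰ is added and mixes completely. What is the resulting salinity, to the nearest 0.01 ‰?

5.83 ‰

After evaporation: salt = 7,540,000×26.6 = 200,564,000; volume = 7,540,000 − 2,010,000 = 5,530,000 m³
After mixing: salt = 200,564,000 + 29,900,000×0.2 = 206,544,000; volume = 5,530,000 + 29,900,000 = 35,430,000 m³
S = 206,544,000 / 35,430,000 = 5.8296 ‰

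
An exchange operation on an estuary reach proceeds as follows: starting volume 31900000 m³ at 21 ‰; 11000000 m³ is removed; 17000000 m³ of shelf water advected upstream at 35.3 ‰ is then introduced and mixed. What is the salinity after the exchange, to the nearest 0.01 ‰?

27.41 ‰

Remaining after removal: 20,900,000 m³ at 21 ‰ (salt = 438,900,000)
After addition: salt = 438,900,000 + 17,000,000×35.3 = 1,039,000,000; volume = 37,900,000 m³
S = 1,039,000,000 / 37,900,000 = 27.4142 ‰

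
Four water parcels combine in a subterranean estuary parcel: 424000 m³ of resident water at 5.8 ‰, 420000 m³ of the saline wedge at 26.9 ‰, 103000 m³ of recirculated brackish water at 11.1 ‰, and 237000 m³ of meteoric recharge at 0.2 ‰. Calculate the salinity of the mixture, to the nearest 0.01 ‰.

12.62 ‰

Mass of salt is conserved:
salt = 424,000×5.8 + 420,000×26.9 + 103,000×11.1 + 237,000×0.2 = 2,459,200 + 11,298,000 + 1,143,300 + 47,400 = 14,947,900
volume = 424,000 + 420,000 + 103,000 + 237,000 = 1,184,000 m³
S = 14,947,900 / 1,184,000 = 12.6249 ‰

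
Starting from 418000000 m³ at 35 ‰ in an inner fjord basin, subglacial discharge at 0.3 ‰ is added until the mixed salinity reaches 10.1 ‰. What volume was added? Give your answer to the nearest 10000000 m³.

1060000000 m³

Salt balance: 418,000,000×35 + V×0.3 = (418,000,000+V)×10.1
14,630,000,000 + 0.3V = 4,221,800,000 + 10.1V
10,408,200,000 = 9.8V
V = 1,062,061,224.49 m³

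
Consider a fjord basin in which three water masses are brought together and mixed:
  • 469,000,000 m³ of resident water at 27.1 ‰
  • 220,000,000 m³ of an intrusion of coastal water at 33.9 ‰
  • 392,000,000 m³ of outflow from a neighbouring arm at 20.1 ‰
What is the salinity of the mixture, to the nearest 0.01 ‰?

25.95 ‰

Total salt / total volume:
salt = 469,000,000×27.1 + 220,000,000×33.9 + 392,000,000×20.1 = 12,709,900,000 + 7,458,000,000 + 7,879,200,000 = 28,047,100,000
volume = 469,000,000 + 220,000,000 + 392,000,000 = 1,081,000,000 m³
S = 28,047,100,000 / 1,081,000,000 = 25.9455 ‰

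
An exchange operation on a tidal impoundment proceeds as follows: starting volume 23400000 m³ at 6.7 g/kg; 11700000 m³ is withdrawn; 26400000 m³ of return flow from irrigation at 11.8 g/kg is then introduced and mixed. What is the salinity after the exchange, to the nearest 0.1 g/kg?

Remaining after removal: 11,700,000 m³ at 6.7 g/kg (salt = 78,390,000)
After addition: salt = 78,390,000 + 26,400,000×11.8 = 389,910,000; volume = 38,100,000 m³
S = 389,910,000 / 38,100,000 = 10.2339 g/kg

10.2 g/kg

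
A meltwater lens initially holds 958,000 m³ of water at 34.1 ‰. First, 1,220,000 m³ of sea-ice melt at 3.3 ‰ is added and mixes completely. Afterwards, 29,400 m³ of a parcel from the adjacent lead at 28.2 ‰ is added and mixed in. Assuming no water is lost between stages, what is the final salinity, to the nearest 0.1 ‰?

17.0 ‰

Weighted by volume,
Initial salt = 958,000×34.1 = 32,667,800
After stage 1: salt = 32,667,800 + 1,220,000×3.3 = 36,693,800; volume = 2,178,000 m³; S = 16.847 ‰
After stage 2: salt = 36,693,800 + 29,400×28.2 = 37,522,880; volume = 2,207,400 m³
S = 37,522,880 / 2,207,400 = 16.9987 ‰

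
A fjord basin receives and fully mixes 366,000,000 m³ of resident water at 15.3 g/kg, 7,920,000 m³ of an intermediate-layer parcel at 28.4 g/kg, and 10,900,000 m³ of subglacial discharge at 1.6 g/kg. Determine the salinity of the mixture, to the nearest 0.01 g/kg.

15.18 g/kg

Salt balance:
salt = 366,000,000×15.3 + 7,920,000×28.4 + 10,900,000×1.6 = 5,599,800,000 + 224,928,000 + 17,440,000 = 5,842,168,000
volume = 366,000,000 + 7,920,000 + 10,900,000 = 384,820,000 m³
S = 5,842,168,000 / 384,820,000 = 15.1816 g/kg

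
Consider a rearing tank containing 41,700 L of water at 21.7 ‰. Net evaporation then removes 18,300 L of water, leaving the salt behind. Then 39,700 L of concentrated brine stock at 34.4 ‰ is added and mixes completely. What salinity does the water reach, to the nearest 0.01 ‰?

35.98 ‰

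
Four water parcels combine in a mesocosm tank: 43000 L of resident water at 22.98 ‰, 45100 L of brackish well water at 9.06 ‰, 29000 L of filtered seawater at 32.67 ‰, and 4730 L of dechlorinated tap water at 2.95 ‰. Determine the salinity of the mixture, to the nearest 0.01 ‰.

19.36 ‰

Weighted by volume,
salt = 43,000×22.98 + 45,100×9.06 + 29,000×32.67 + 4,730×2.95 = 988,140 + 408,606 + 947,430 + 13,953.5 = 2,358,129.5
volume = 43,000 + 45,100 + 29,000 + 4,730 = 121,830 L
S = 2,358,129.5 / 121,830 = 19.3559 ‰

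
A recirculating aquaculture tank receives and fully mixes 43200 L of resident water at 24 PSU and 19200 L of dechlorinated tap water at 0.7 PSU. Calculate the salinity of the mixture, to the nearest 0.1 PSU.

16.8 PSU

Salt balance:
salt = 43,200×24 + 19,200×0.7 = 1,036,800 + 13,440 = 1,050,240
volume = 43,200 + 19,200 = 62,400 L
S = 1,050,240 / 62,400 = 16.831 PSU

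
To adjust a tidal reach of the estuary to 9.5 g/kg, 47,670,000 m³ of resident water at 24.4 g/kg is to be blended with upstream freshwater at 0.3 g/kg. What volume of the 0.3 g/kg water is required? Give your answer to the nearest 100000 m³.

Salt balance: 47,670,000×24.4 + V×0.3 = (47,670,000+V)×9.5
1,163,148,000 + 0.3V = 452,865,000 + 9.5V
710,283,000 = 9.2V
V = 77,204,673.91 m³

77200000 m³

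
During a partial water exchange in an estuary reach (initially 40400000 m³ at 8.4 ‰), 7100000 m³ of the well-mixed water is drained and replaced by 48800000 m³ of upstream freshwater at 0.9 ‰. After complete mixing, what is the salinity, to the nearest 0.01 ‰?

Remaining after removal: 33,300,000 m³ at 8.4 ‰ (salt = 279,720,000)
After addition: salt = 279,720,000 + 48,800,000×0.9 = 323,640,000; volume = 82,100,000 m³
S = 323,640,000 / 82,100,000 = 3.942 ‰

3.94 ‰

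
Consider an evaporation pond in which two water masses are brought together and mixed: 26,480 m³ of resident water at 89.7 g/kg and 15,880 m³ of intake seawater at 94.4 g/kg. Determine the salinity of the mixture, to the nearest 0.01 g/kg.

Mass of salt is conserved:
salt = 26,480×89.7 + 15,880×94.4 = 2,375,256 + 1,499,072 = 3,874,328
volume = 26,480 + 15,880 = 42,360 m³
S = 3,874,328 / 42,360 = 91.4619 g/kg

91.46 g/kg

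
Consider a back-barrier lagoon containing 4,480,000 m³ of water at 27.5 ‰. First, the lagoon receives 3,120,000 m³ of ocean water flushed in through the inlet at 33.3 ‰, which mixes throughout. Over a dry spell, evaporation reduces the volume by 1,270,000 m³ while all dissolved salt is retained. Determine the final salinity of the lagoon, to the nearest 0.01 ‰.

35.88 ‰

After mixing: salt = 4,480,000×27.5 + 3,120,000×33.3 = 227,096,000; volume = 7,600,000 m³
After evaporation: salt unchanged = 227,096,000; volume = 7,600,000 − 1,270,000 = 6,330,000 m³
S = 227,096,000 / 6,330,000 = 35.8761 ‰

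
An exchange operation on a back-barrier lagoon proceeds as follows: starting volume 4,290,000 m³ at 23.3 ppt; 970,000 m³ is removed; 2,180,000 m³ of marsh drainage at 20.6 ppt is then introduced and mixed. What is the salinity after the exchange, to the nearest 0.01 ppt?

Remaining after removal: 3,320,000 m³ at 23.3 ppt (salt = 77,356,000)
After addition: salt = 77,356,000 + 2,180,000×20.6 = 122,264,000; volume = 5,500,000 m³
S = 122,264,000 / 5,500,000 = 22.2298 ppt

22.23 ppt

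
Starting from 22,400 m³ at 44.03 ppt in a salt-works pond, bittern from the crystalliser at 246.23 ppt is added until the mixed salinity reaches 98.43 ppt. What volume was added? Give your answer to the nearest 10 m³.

Salt balance: 22,400×44.03 + V×246.23 = (22,400+V)×98.43
986,272 + 246.23V = 2,204,832 + 98.43V
1,218,560 = 147.8V
V = 8,244.65 m³

8240 m³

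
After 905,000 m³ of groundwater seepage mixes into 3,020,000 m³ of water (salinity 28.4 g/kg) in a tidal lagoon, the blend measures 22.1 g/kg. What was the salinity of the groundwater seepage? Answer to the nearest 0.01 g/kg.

1.08 g/kg

Salt balance: 3,020,000×28.4 + 905,000×S = 3,925,000×22.1
85,768,000 + 905,000·S = 86,742,500
S = (86,742,500 − 85,768,000) / 905,000 = 1.0768 g/kg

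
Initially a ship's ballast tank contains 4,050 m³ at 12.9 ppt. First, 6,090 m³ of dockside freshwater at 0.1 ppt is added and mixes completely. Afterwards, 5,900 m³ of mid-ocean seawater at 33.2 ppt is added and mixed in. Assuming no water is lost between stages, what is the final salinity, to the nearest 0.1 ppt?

15.5 ppt

Weighted by volume,
Initial salt = 4,050×12.9 = 52,245
After stage 1: salt = 52,245 + 6,090×0.1 = 52,854; volume = 10,140 m³; S = 5.212 ppt
After stage 2: salt = 52,854 + 5,900×33.2 = 248,734; volume = 16,040 m³
S = 248,734 / 16,040 = 15.5071 ppt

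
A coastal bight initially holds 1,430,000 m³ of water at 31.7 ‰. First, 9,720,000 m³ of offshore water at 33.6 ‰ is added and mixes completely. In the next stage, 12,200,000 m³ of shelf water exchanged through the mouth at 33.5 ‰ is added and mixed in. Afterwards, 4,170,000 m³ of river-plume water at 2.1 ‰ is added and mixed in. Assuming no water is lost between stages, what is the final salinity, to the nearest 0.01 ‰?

28.68 ‰

Weighted by volume,
Initial salt = 1,430,000×31.7 = 45,331,000
After stage 1: salt = 45,331,000 + 9,720,000×33.6 = 371,923,000; volume = 11,150,000 m³; S = 33.356 ‰
After stage 2: salt = 371,923,000 + 12,200,000×33.5 = 780,623,000; volume = 23,350,000 m³; S = 33.431 ‰
After stage 3: salt = 780,623,000 + 4,170,000×2.1 = 789,380,000; volume = 27,520,000 m³
S = 789,380,000 / 27,520,000 = 28.6839 ‰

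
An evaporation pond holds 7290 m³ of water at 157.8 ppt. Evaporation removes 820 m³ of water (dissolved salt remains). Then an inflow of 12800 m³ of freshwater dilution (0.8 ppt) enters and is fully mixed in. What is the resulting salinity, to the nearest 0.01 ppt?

60.23 ppt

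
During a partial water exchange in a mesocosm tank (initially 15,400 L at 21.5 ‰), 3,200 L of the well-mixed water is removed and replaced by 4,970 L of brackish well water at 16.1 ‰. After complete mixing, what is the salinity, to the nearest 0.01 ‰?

19.94 ‰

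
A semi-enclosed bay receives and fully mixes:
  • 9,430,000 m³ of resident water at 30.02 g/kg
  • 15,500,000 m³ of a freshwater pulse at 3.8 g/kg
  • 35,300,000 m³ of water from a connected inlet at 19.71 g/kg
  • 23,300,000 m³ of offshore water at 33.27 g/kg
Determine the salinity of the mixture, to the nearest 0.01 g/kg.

21.70 g/kg

Mass of salt is conserved:
salt = 9,430,000×30.02 + 15,500,000×3.8 + 35,300,000×19.71 + 23,300,000×33.27 = 283,088,600 + 58,900,000 + 695,763,000 + 775,191,000 = 1,812,942,600
volume = 9,430,000 + 15,500,000 + 35,300,000 + 23,300,000 = 83,530,000 m³
S = 1,812,942,600 / 83,530,000 = 21.7041 g/kg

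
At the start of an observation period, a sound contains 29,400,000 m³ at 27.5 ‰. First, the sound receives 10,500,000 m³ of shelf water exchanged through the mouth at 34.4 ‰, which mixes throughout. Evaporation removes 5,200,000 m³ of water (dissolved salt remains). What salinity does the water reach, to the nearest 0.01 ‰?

33.71 ‰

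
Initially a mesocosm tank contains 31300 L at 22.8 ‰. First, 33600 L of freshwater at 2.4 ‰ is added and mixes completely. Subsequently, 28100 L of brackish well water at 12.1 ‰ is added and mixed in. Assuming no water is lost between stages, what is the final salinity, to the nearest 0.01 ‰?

Mass of salt is conserved:
Initial salt = 31,300×22.8 = 713,640
After stage 1: salt = 713,640 + 33,600×2.4 = 794,280; volume = 64,900 L; S = 12.239 ‰
After stage 2: salt = 794,280 + 28,100×12.1 = 1,134,290; volume = 93,000 L
S = 1,134,290 / 93,000 = 12.1967 ‰

12.20 ‰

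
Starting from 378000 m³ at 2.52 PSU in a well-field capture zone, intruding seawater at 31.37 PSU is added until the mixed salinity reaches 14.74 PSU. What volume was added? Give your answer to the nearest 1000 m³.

278000 m³

Salt balance: 378,000×2.52 + V×31.37 = (378,000+V)×14.74
952,560 + 31.37V = 5,571,720 + 14.74V
4,619,160 = 16.63V
V = 277,760.67 m³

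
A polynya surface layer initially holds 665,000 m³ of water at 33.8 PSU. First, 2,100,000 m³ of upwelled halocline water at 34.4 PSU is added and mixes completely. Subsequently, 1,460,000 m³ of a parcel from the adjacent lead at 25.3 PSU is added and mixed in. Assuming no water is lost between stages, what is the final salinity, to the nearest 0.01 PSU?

31.16 PSU

Conserving salt mass:
Initial salt = 665,000×33.8 = 22,477,000
After stage 1: salt = 22,477,000 + 2,100,000×34.4 = 94,717,000; volume = 2,765,000 m³; S = 34.256 PSU
After stage 2: salt = 94,717,000 + 1,460,000×25.3 = 131,655,000; volume = 4,225,000 m³
S = 131,655,000 / 4,225,000 = 31.1609 PSU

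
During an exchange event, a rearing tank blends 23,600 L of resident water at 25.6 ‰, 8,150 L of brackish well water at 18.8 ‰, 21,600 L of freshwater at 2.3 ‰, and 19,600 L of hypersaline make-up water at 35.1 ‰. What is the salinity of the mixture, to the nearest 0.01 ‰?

20.49 ‰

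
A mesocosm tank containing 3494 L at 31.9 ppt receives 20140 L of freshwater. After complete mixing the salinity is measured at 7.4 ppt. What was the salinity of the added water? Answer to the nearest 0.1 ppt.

Salt balance: 3,494×31.9 + 20,140×S = 23,634×7.4
111,458.6 + 20,140·S = 174,891.6
S = (174,891.6 − 111,458.6) / 20,140 = 3.1496 ppt

3.1 ppt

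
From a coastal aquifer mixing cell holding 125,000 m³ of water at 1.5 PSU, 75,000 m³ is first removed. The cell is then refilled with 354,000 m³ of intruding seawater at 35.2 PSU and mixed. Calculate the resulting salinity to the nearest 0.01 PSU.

Remaining after removal: 50,000 m³ at 1.5 PSU (salt = 75,000)
After addition: salt = 75,000 + 354,000×35.2 = 12,535,800; volume = 404,000 m³
S = 12,535,800 / 404,000 = 31.0292 PSU

31.03 PSU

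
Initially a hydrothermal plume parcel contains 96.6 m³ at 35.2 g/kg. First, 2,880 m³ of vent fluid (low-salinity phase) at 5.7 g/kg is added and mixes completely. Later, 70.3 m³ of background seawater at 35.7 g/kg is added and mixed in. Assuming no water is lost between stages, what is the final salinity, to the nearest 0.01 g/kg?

7.33 g/kg

Weighted by volume,
Initial salt = 96.6×35.2 = 3,400.32
After stage 1: salt = 3,400.32 + 2,880×5.7 = 19,816.32; volume = 2,976.6 m³; S = 6.657 g/kg
After stage 2: salt = 19,816.32 + 70.3×35.7 = 22,326.03; volume = 3,046.9 m³
S = 22,326.03 / 3,046.9 = 7.3275 g/kg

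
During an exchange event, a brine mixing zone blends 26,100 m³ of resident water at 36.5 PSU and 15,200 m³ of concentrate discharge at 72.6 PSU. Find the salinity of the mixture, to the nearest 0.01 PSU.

Salt balance:
salt = 26,100×36.5 + 15,200×72.6 = 952,650 + 1,103,520 = 2,056,170
volume = 26,100 + 15,200 = 41,300 m³
S = 2,056,170 / 41,300 = 49.7862 PSU

49.79 PSU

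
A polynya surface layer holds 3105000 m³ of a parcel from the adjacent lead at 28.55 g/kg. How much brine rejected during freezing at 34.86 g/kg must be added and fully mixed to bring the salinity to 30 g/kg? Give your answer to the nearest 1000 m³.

926000 m³

Salt balance: 3,105,000×28.55 + V×34.86 = (3,105,000+V)×30
88,647,750 + 34.86V = 93,150,000 + 30V
4,502,250 = 4.86V
V = 926,388.89 m³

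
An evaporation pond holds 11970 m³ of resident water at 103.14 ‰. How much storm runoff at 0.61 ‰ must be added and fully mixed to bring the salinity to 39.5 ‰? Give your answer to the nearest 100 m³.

19600 m³

Salt balance: 11,970×103.14 + V×0.61 = (11,970+V)×39.5
1,234,585.8 + 0.61V = 472,815 + 39.5V
761,770.8 = 38.89V
V = 19,587.83 m³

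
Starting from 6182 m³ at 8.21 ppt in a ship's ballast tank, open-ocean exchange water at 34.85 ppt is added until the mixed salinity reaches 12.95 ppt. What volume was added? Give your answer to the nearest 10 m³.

Salt balance: 6,182×8.21 + V×34.85 = (6,182+V)×12.95
50,754.22 + 34.85V = 80,056.9 + 12.95V
29,302.68 = 21.9V
V = 1,338.02 m³

1340 m³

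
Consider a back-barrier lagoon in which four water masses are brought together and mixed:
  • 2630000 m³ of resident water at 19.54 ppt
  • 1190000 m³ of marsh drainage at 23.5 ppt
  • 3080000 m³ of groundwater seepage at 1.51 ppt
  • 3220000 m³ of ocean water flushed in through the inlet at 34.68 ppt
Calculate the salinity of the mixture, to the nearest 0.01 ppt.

19.34 ppt

Conserving salt mass:
salt = 2,630,000×19.54 + 1,190,000×23.5 + 3,080,000×1.51 + 3,220,000×34.68 = 51,390,200 + 27,965,000 + 4,650,800 + 111,669,600 = 195,675,600
volume = 2,630,000 + 1,190,000 + 3,080,000 + 3,220,000 = 10,120,000 m³
S = 195,675,600 / 10,120,000 = 19.3355 ppt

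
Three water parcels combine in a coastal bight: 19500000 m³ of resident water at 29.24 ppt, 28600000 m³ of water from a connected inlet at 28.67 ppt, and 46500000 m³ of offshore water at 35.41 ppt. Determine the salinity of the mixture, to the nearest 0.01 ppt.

Total salt / total volume:
salt = 19,500,000×29.24 + 28,600,000×28.67 + 46,500,000×35.41 = 570,180,000 + 819,962,000 + 1,646,565,000 = 3,036,707,000
volume = 19,500,000 + 28,600,000 + 46,500,000 = 94,600,000 m³
S = 3,036,707,000 / 94,600,000 = 32.1005 ppt

32.10 ppt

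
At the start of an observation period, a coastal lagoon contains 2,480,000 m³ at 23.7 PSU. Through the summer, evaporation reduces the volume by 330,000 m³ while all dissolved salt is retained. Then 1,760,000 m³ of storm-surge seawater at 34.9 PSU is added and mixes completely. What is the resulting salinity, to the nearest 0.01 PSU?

30.74 PSU

After evaporation: salt = 2,480,000×23.7 = 58,776,000; volume = 2,480,000 − 330,000 = 2,150,000 m³
After mixing: salt = 58,776,000 + 1,760,000×34.9 = 120,200,000; volume = 2,150,000 + 1,760,000 = 3,910,000 m³
S = 120,200,000 / 3,910,000 = 30.7417 PSU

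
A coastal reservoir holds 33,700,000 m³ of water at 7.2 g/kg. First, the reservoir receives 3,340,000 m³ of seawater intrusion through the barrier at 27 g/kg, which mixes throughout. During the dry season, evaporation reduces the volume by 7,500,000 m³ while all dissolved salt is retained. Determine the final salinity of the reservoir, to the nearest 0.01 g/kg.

11.27 g/kg

After mixing: salt = 33,700,000×7.2 + 3,340,000×27 = 332,820,000; volume = 37,040,000 m³
After evaporation: salt unchanged = 332,820,000; volume = 37,040,000 − 7,500,000 = 29,540,000 m³
S = 332,820,000 / 29,540,000 = 11.2668 g/kg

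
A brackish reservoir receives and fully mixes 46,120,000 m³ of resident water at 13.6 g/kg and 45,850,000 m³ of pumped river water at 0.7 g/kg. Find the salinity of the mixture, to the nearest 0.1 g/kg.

7.2 g/kg

Weighted by volume,
salt = 46,120,000×13.6 + 45,850,000×0.7 = 627,232,000 + 32,095,000 = 659,327,000
volume = 46,120,000 + 45,850,000 = 91,970,000 m³
S = 659,327,000 / 91,970,000 = 7.169 g/kg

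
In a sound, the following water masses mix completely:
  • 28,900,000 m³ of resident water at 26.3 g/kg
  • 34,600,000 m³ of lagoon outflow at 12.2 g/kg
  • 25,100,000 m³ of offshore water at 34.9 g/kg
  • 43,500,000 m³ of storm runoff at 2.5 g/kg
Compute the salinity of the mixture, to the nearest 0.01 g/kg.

16.40 g/kg

By conservation of dissolved salt,
salt = 28,900,000×26.3 + 34,600,000×12.2 + 25,100,000×34.9 + 43,500,000×2.5 = 760,070,000 + 422,120,000 + 875,990,000 + 108,750,000 = 2,166,930,000
volume = 28,900,000 + 34,600,000 + 25,100,000 + 43,500,000 = 132,100,000 m³
S = 2,166,930,000 / 132,100,000 = 16.4037 g/kg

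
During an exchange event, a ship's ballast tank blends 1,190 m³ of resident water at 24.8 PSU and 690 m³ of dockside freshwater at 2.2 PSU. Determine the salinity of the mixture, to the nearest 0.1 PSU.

Salt balance:
salt = 1,190×24.8 + 690×2.2 = 29,512 + 1,518 = 31,030
volume = 1,190 + 690 = 1,880 m³
S = 31,030 / 1,880 = 16.505 PSU

16.5 PSU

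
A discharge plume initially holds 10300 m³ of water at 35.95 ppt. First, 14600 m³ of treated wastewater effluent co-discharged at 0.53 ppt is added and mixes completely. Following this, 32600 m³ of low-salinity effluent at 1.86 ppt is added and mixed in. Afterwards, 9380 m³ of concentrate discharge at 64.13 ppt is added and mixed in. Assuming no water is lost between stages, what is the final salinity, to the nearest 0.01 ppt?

15.55 ppt

Conserving salt mass:
Initial salt = 10,300×35.95 = 370,285
After stage 1: salt = 370,285 + 14,600×0.53 = 378,023; volume = 24,900 m³; S = 15.182 ppt
After stage 2: salt = 378,023 + 32,600×1.86 = 438,659; volume = 57,500 m³; S = 7.629 ppt
After stage 3: salt = 438,659 + 9,380×64.13 = 1,040,198.4; volume = 66,880 m³
S = 1,040,198.4 / 66,880 = 15.5532 ppt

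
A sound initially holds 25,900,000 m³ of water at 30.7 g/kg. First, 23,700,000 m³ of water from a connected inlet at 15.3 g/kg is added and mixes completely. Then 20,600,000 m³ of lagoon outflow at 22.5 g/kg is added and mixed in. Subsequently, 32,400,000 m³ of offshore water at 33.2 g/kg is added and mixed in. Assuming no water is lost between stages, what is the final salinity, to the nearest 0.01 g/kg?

26.29 g/kg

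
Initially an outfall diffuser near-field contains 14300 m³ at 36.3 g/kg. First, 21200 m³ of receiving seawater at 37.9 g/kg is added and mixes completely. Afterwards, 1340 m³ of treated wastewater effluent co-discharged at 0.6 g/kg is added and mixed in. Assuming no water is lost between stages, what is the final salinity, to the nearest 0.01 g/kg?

Salt balance:
Initial salt = 14,300×36.3 = 519,090
After stage 1: salt = 519,090 + 21,200×37.9 = 1,322,570; volume = 35,500 m³; S = 37.255 g/kg
After stage 2: salt = 1,322,570 + 1,340×0.6 = 1,323,374; volume = 36,840 m³
S = 1,323,374 / 36,840 = 35.9222 g/kg

35.92 g/kg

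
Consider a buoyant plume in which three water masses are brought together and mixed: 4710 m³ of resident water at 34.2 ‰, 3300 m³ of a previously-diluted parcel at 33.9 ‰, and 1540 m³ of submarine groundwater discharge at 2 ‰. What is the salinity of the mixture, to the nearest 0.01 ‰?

28.90 ‰

Weighted by volume,
salt = 4,710×34.2 + 3,300×33.9 + 1,540×2 = 161,082 + 111,870 + 3,080 = 276,032
volume = 4,710 + 3,300 + 1,540 = 9,550 m³
S = 276,032 / 9,550 = 28.9039 ‰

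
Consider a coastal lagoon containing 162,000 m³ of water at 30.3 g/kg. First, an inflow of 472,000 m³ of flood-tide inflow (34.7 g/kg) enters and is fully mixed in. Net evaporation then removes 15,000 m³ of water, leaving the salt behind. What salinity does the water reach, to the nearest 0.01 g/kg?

After mixing: salt = 162,000×30.3 + 472,000×34.7 = 21,287,000; volume = 634,000 m³
After evaporation: salt unchanged = 21,287,000; volume = 634,000 − 15,000 = 619,000 m³
S = 21,287,000 / 619,000 = 34.3893 g/kg

34.39 g/kg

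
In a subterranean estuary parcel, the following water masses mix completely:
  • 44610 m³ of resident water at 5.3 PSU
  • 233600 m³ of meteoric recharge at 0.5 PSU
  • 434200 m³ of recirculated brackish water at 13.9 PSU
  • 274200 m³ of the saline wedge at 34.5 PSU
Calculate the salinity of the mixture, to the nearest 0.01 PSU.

16.06 PSU

Total salt / total volume:
salt = 44,610×5.3 + 233,600×0.5 + 434,200×13.9 + 274,200×34.5 = 236,433 + 116,800 + 6,035,380 + 9,459,900 = 15,848,513
volume = 44,610 + 233,600 + 434,200 + 274,200 = 986,610 m³
S = 15,848,513 / 986,610 = 16.0636 PSU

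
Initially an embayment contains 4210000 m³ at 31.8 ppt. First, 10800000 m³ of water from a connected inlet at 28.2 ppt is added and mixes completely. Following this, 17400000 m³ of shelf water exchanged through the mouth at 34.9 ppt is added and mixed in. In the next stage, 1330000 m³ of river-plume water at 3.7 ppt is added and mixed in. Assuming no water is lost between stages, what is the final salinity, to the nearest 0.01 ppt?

31.14 ppt

Conserving salt mass:
Initial salt = 4,210,000×31.8 = 133,878,000
After stage 1: salt = 133,878,000 + 10,800,000×28.2 = 438,438,000; volume = 15,010,000 m³; S = 29.21 ppt
After stage 2: salt = 438,438,000 + 17,400,000×34.9 = 1,045,698,000; volume = 32,410,000 m³; S = 32.265 ppt
After stage 3: salt = 1,045,698,000 + 1,330,000×3.7 = 1,050,619,000; volume = 33,740,000 m³
S = 1,050,619,000 / 33,740,000 = 31.1387 ppt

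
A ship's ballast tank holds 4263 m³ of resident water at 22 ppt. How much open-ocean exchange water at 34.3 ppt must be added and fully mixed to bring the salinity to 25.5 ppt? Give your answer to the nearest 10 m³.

Salt balance: 4,263×22 + V×34.3 = (4,263+V)×25.5
93,786 + 34.3V = 108,706.5 + 25.5V
14,920.5 = 8.8V
V = 1,695.51 m³

1700 m³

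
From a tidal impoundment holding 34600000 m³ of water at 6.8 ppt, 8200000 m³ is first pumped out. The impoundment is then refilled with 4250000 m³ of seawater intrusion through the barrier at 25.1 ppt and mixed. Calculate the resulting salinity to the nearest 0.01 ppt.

9.34 ppt

Remaining after removal: 26,400,000 m³ at 6.8 ppt (salt = 179,520,000)
After addition: salt = 179,520,000 + 4,250,000×25.1 = 286,195,000; volume = 30,650,000 m³
S = 286,195,000 / 30,650,000 = 9.3375 ppt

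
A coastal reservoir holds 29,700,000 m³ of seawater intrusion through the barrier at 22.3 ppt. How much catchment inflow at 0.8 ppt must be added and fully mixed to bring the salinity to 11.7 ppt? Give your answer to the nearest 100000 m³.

Salt balance: 29,700,000×22.3 + V×0.8 = (29,700,000+V)×11.7
662,310,000 + 0.8V = 347,490,000 + 11.7V
314,820,000 = 10.9V
V = 28,882,568.81 m³

28900000 m³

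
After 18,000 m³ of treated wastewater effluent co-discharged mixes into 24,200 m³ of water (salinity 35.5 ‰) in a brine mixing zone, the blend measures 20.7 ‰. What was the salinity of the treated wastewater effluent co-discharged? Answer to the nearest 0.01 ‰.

Salt balance: 24,200×35.5 + 18,000×S = 42,200×20.7
859,100 + 18,000·S = 873,540
S = (873,540 − 859,100) / 18,000 = 0.8022 ‰

0.80 ‰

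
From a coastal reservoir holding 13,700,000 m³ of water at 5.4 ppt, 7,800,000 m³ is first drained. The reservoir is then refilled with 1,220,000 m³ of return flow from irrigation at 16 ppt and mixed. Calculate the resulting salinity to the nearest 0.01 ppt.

Remaining after removal: 5,900,000 m³ at 5.4 ppt (salt = 31,860,000)
After addition: salt = 31,860,000 + 1,220,000×16 = 51,380,000; volume = 7,120,000 m³
S = 51,380,000 / 7,120,000 = 7.2163 ppt

7.22 ppt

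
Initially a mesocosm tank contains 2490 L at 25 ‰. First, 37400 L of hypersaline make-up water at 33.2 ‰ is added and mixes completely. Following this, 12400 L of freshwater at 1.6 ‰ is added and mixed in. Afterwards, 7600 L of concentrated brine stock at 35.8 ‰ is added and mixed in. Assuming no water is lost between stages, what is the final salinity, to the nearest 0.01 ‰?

Weighted by volume,
Initial salt = 2,490×25 = 62,250
After stage 1: salt = 62,250 + 37,400×33.2 = 1,303,930; volume = 39,890 L; S = 32.688 ‰
After stage 2: salt = 1,303,930 + 12,400×1.6 = 1,323,770; volume = 52,290 L; S = 25.316 ‰
After stage 3: salt = 1,323,770 + 7,600×35.8 = 1,595,850; volume = 59,890 L
S = 1,595,850 / 59,890 = 26.6464 ‰

26.65 ‰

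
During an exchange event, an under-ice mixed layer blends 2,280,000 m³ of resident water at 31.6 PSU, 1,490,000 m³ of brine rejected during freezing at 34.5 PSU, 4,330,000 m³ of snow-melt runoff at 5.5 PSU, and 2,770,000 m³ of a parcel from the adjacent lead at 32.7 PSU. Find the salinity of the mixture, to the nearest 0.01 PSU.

21.88 PSU

Mass of salt is conserved:
salt = 2,280,000×31.6 + 1,490,000×34.5 + 4,330,000×5.5 + 2,770,000×32.7 = 72,048,000 + 51,405,000 + 23,815,000 + 90,579,000 = 237,847,000
volume = 2,280,000 + 1,490,000 + 4,330,000 + 2,770,000 = 10,870,000 m³
S = 237,847,000 / 10,870,000 = 21.881 PSU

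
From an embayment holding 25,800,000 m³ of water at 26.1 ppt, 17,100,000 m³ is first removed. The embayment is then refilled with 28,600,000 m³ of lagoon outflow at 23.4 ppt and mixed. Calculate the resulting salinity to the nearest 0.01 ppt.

Remaining after removal: 8,700,000 m³ at 26.1 ppt (salt = 227,070,000)
After addition: salt = 227,070,000 + 28,600,000×23.4 = 896,310,000; volume = 37,300,000 m³
S = 896,310,000 / 37,300,000 = 24.0298 ppt

24.03 ppt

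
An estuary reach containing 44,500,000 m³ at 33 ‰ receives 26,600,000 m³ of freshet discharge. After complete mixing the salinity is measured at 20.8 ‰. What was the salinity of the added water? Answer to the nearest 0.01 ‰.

0.39 ‰

Salt balance: 44,500,000×33 + 26,600,000×S = 71,100,000×20.8
1,468,500,000 + 26,600,000·S = 1,478,880,000
S = (1,478,880,000 − 1,468,500,000) / 26,600,000 = 0.3902 ‰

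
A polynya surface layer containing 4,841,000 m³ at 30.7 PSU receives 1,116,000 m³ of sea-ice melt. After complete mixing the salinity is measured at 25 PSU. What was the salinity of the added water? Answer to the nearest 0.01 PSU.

0.27 PSU

Salt balance: 4,841,000×30.7 + 1,116,000×S = 5,957,000×25
148,618,700 + 1,116,000·S = 148,925,000
S = (148,925,000 − 148,618,700) / 1,116,000 = 0.2745 PSU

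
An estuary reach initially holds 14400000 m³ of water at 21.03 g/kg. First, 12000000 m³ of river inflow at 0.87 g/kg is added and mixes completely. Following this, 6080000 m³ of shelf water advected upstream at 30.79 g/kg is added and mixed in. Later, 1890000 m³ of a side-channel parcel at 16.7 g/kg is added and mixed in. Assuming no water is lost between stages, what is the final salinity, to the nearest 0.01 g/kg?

15.48 g/kg

Conserving salt mass:
Initial salt = 14,400,000×21.03 = 302,832,000
After stage 1: salt = 302,832,000 + 12,000,000×0.87 = 313,272,000; volume = 26,400,000 m³; S = 11.866 g/kg
After stage 2: salt = 313,272,000 + 6,080,000×30.79 = 500,475,200; volume = 32,480,000 m³; S = 15.409 g/kg
After stage 3: salt = 500,475,200 + 1,890,000×16.7 = 532,038,200; volume = 34,370,000 m³
S = 532,038,200 / 34,370,000 = 15.4797 g/kg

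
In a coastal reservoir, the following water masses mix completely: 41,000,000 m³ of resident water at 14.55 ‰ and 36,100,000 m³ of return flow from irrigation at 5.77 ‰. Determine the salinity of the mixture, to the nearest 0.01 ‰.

Total salt / total volume:
salt = 41,000,000×14.55 + 36,100,000×5.77 = 596,550,000 + 208,297,000 = 804,847,000
volume = 41,000,000 + 36,100,000 = 77,100,000 m³
S = 804,847,000 / 77,100,000 = 10.439 ‰

10.44 ‰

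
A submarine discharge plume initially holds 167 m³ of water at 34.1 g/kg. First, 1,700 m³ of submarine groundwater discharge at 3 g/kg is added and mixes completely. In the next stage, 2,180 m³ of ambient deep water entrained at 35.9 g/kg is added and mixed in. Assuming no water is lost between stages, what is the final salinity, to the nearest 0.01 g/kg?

22.01 g/kg

By conservation of dissolved salt,
Initial salt = 167×34.1 = 5,694.7
After stage 1: salt = 5,694.7 + 1,700×3 = 10,794.7; volume = 1,867 m³; S = 5.782 g/kg
After stage 2: salt = 10,794.7 + 2,180×35.9 = 89,056.7; volume = 4,047 m³
S = 89,056.7 / 4,047 = 22.0056 g/kg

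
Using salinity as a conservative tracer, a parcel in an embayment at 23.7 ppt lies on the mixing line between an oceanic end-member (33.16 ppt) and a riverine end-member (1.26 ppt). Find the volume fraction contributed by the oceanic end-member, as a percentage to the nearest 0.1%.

70.3%

Let g be the oceanic fraction. Salt balance per unit volume:
g×33.16 + (1−g)×1.26 = 23.7
g = (23.7 − 1.26) / (33.16 − 1.26) = 22.44/31.9 = 0.7034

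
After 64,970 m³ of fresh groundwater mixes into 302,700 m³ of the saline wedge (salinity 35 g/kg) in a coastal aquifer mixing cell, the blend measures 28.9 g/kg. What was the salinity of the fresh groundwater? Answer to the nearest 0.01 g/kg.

0.48 g/kg

Salt balance: 302,700×35 + 64,970×S = 367,670×28.9
10,594,500 + 64,970·S = 10,625,663
S = (10,625,663 − 10,594,500) / 64,970 = 0.4797 g/kg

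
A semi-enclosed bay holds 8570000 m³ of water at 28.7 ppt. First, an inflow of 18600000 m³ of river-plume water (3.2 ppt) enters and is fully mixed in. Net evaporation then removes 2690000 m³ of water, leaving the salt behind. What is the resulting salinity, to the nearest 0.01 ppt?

After mixing: salt = 8,570,000×28.7 + 18,600,000×3.2 = 305,479,000; volume = 27,170,000 m³
After evaporation: salt unchanged = 305,479,000; volume = 27,170,000 − 2,690,000 = 24,480,000 m³
S = 305,479,000 / 24,480,000 = 12.4787 ppt

12.48 ppt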